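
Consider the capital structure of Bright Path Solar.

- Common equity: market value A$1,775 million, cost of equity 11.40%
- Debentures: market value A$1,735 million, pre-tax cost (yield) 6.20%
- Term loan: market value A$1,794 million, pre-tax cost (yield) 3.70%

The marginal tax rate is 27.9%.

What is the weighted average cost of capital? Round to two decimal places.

Total capital V = 1775 + 1735 + 1794 = 5304.
Equity: weight = 1775/5304 = 0.3347; cost = 11.4%.
Debentures: weight = 1735/5304 = 0.3271; after-tax cost = 6.2% × (1 − 27.9%) = 4.4702%.
Term loan: weight = 1794/5304 = 0.3382; after-tax cost = 3.7% × (1 − 27.9%) = 2.6677%.
WACC = 0.3347 × 11.4000% + 0.3271 × 4.4702% + 0.3382 × 2.6677% = 6.1796%.

6.18%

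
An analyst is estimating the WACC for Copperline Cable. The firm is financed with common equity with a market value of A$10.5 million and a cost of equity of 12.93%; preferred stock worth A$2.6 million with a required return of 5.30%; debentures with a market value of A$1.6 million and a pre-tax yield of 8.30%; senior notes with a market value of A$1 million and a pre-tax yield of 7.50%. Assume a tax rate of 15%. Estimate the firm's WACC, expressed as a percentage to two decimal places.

Total capital V = 10.5 + 2.6 + 1.6 + 1 = 15.7.
Equity: weight = 10.5/15.7 = 0.6688; cost = 12.93%.
Preferred: weight = 2.6/15.7 = 0.1656; cost = 5.3%.
Debentures: weight = 1.6/15.7 = 0.1019; after-tax cost = 8.3% × (1 − 15%) = 7.0550%.
Senior notes: weight = 1/15.7 = 0.0637; after-tax cost = 7.5% × (1 − 15%) = 6.3750%.
WACC = 0.6688 × 12.9300% + 0.1656 × 5.3000% + 0.1019 × 7.0550% + 0.0637 × 6.3750% = 10.6502%.

10.65%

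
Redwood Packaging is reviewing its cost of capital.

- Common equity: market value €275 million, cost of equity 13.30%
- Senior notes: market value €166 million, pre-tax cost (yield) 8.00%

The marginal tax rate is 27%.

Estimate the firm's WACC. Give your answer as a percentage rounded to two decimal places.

10.49%

Total capital V = 275 + 166 = 441.
Equity: weight = 275/441 = 0.6236; cost = 13.3%.
Senior notes: weight = 166/441 = 0.3764; after-tax cost = 8% × (1 − 27%) = 5.8400%.
WACC = 0.6236 × 13.3000% + 0.3764 × 5.8400% = 10.4919%.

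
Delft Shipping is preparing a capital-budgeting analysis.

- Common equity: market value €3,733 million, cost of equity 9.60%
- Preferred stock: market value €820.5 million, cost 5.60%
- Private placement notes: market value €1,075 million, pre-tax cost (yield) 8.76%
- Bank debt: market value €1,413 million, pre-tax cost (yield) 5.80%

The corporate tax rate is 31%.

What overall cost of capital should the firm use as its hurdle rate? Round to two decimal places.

Total capital V = 3733 + 820.5 + 1075 + 1413 = 7041.5.
Equity: weight = 3733/7041.5 = 0.5301; cost = 9.6%.
Preferred: weight = 820.5/7041.5 = 0.1165; cost = 5.6%.
Private placement notes: weight = 1075/7041.5 = 0.1527; after-tax cost = 8.76% × (1 − 31%) = 6.0444%.
Bank debt: weight = 1413/7041.5 = 0.2007; after-tax cost = 5.8% × (1 − 31%) = 4.0020%.
WACC = 0.5301 × 9.6000% + 0.1165 × 5.6000% + 0.1527 × 6.0444% + 0.2007 × 4.0020% = 7.4677%.

7.47%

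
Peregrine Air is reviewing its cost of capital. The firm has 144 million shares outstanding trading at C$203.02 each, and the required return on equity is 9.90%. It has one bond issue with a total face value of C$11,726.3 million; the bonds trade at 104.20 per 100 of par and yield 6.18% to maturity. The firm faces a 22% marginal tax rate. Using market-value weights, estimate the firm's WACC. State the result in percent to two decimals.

8.40%

Market value of equity E = 203.02 × 144m = 29234.88m. Market value of debt D = 11726.3m × 104.2/100 = 12218.8046m.
Total capital V = 29234.88 + 12218.8046 = 41453.6846.
Equity: weight = 29234.88/41453.6846 = 0.7052; cost = 9.9%.
Bonds outstanding: weight = 12218.8046/41453.6846 = 0.2948; after-tax cost = 6.18% × (1 − 22%) = 4.8204%.
WACC = 0.7052 × 9.9000% + 0.2948 × 4.8204% = 8.4027%.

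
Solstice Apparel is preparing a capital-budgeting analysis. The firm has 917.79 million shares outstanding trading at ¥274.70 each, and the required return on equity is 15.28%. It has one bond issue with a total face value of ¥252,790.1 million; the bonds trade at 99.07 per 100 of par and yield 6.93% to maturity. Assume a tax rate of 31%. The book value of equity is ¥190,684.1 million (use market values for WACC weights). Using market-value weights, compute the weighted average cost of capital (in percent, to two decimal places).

10.05%

Market value of equity E = 274.7 × 917.79m = 252116.913m. Market value of debt D = 252790.1m × 99.07/100 = 250439.15207m.
Total capital V = 252116.913 + 250439.15207 = 502556.06507.
Equity: weight = 252116.913/502556.06507 = 0.5017; cost = 15.28%.
Bonds outstanding: weight = 250439.15207/502556.06507 = 0.4983; after-tax cost = 6.93% × (1 − 31%) = 4.7817%.
WACC = 0.5017 × 15.2800% + 0.4983 × 4.7817% = 10.0484%.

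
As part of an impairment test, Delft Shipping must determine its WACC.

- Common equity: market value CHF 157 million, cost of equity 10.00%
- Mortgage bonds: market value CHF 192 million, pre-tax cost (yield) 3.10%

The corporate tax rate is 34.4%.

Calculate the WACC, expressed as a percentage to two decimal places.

5.62%

Total capital V = 157 + 192 = 349.
Equity: weight = 157/349 = 0.4499; cost = 10%.
Mortgage bonds: weight = 192/349 = 0.5501; after-tax cost = 3.1% × (1 − 34.4%) = 2.0336%.
WACC = 0.4499 × 10.0000% + 0.5501 × 2.0336% = 5.6173%.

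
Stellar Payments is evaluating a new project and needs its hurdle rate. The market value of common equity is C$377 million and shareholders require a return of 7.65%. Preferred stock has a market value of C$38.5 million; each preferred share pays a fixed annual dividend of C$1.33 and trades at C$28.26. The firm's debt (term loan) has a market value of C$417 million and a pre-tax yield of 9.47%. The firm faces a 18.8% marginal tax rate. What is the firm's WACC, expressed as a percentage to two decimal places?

Cost of preferred: Rp = 1.33 / 28.26 = 4.7063%.
Total capital V = 377 + 38.5 + 417 = 832.5.
Equity: weight = 377/832.5 = 0.4529; cost = 7.65%.
Preferred: weight = 38.5/832.5 = 0.0462; cost = 4.7063%.
Term loan: weight = 417/832.5 = 0.5009; after-tax cost = 9.47% × (1 − 18.8%) = 7.6896%.
WACC = 0.4529 × 7.6500% + 0.0462 × 4.7063% + 0.5009 × 7.6896% = 7.5337%.

7.53%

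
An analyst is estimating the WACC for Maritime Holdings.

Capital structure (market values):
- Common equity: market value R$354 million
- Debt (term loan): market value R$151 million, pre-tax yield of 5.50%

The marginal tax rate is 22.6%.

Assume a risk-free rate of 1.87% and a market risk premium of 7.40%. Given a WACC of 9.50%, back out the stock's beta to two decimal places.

1.33

Total capital V = 354 + 151 = 505.
Equity weight = 354/505 = 0.7010.
Term loan weight = 151/505 = 0.2990.
Debt contribution = 0.2990 × 5.5% × (1 − 22.6%) = 1.2729%.
Required equity contribution = 9.5% − 1.2729% = 8.2271%  ⇒  Re = 11.7364%.
CAPM: 11.7364% = 1.87% + β × 7.4%  ⇒  β = 1.3333.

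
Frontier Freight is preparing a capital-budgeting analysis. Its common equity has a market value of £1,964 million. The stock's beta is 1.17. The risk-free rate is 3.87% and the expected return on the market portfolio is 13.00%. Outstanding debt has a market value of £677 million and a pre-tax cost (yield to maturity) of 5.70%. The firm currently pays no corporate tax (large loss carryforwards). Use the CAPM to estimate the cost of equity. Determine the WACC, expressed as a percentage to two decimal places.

12.28%

Market risk premium = 13.0% − 3.87% = 9.13%.
Cost of equity via CAPM: Re = 3.87% + 1.17 × 9.13% = 14.5521%.
Total capital V = 1964 + 677 = 2641.
Equity: weight = 1964/2641 = 0.7437; cost = 14.5521%.
Debt: weight = 677/2641 = 0.2563; after-tax cost = 5.7% × (1 − 0%) = 5.7000%.
WACC = 0.7437 × 14.5521% + 0.2563 × 5.7000% = 12.2829%.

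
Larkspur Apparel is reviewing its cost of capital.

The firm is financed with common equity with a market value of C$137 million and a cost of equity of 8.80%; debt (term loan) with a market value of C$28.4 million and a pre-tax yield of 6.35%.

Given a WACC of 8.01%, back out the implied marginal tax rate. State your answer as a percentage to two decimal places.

33.87%

Total capital V = 137 + 28.4 = 165.4.
Equity weight = 137/165.4 = 0.8283.
Term loan weight = 28.4/165.4 = 0.1717.
Equity contribution = 0.8283 × 8.8% = 7.2890%.
Debt contribution must be 8.01% − 7.2890% = 0.7210%.
0.1717 × 6.35% × (1 − T) = 0.7210%  ⇒  (1 − T) = 0.6613.
T = 33.8727%.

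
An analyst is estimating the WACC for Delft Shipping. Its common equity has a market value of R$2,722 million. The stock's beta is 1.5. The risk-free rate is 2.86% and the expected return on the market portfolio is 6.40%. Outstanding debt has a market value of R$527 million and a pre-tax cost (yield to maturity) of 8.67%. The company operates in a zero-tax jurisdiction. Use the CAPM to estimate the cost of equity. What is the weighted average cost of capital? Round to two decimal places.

Market risk premium = 6.4% − 2.86% = 3.54%.
Cost of equity via CAPM: Re = 2.86% + 1.5 × 3.54% = 8.1700%.
Total capital V = 2722 + 527 = 3249.
Equity: weight = 2722/3249 = 0.8378; cost = 8.17%.
Debt: weight = 527/3249 = 0.1622; after-tax cost = 8.67% × (1 − 0%) = 8.6700%.
WACC = 0.8378 × 8.1700% + 0.1622 × 8.6700% = 8.2511%.

8.25%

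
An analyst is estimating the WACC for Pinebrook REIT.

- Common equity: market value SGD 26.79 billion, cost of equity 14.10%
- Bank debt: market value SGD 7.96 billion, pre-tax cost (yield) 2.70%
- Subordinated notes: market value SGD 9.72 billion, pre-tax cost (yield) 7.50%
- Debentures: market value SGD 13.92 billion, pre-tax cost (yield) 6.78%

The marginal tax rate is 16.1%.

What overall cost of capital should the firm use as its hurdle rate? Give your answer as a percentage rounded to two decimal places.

Total capital V = 26.79 + 7.96 + 9.72 + 13.92 = 58.39.
Equity: weight = 26.79/58.39 = 0.4588; cost = 14.1%.
Bank debt: weight = 7.96/58.39 = 0.1363; after-tax cost = 2.7% × (1 − 16.1%) = 2.2653%.
Subordinated notes: weight = 9.72/58.39 = 0.1665; after-tax cost = 7.5% × (1 − 16.1%) = 6.2925%.
Debentures: weight = 13.92/58.39 = 0.2384; after-tax cost = 6.78% × (1 − 16.1%) = 5.6884%.
WACC = 0.4588 × 14.1000% + 0.1363 × 2.2653% + 0.1665 × 6.2925% + 0.2384 × 5.6884% = 9.1817%.

9.18%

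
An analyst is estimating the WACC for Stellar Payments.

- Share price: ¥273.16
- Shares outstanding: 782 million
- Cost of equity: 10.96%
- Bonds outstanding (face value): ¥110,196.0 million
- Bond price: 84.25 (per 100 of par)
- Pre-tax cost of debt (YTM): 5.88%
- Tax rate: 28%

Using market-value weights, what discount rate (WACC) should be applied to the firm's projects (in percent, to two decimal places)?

8.92%

Market value of equity E = 273.16 × 782m = 213611.12m. Market value of debt D = 110196m × 84.25/100 = 92840.13m.
Total capital V = 213611.12 + 92840.13 = 306451.25.
Equity: weight = 213611.12/306451.25 = 0.6970; cost = 10.96%.
Bonds outstanding: weight = 92840.13/306451.25 = 0.3030; after-tax cost = 5.88% × (1 − 28%) = 4.2336%.
WACC = 0.6970 × 10.9600% + 0.3030 × 4.2336% = 8.9222%.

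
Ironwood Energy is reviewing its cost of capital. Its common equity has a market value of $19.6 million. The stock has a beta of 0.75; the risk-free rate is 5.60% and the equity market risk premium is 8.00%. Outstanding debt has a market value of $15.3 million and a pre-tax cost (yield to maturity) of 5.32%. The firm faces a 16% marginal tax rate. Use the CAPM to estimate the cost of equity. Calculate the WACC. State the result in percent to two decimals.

Cost of equity via CAPM: Re = 5.6% + 0.75 × 8.0% = 11.6000%.
Total capital V = 19.6 + 15.3 = 34.9.
Equity: weight = 19.6/34.9 = 0.5616; cost = 11.6%.
Debt: weight = 15.3/34.9 = 0.4384; after-tax cost = 5.32% × (1 − 16%) = 4.4688%.
WACC = 0.5616 × 11.6000% + 0.4384 × 4.4688% = 8.4737%.

8.47%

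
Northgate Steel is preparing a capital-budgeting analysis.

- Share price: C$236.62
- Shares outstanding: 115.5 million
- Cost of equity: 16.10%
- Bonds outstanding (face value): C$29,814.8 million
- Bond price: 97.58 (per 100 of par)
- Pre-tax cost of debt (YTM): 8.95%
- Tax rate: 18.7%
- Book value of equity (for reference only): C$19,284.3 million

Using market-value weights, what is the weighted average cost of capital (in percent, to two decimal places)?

11.55%

Market value of equity E = 236.62 × 115.5m = 27329.61m. Market value of debt D = 29814.8m × 97.58/100 = 29093.28184m.
Total capital V = 27329.61 + 29093.28184 = 56422.89184.
Equity: weight = 27329.61/56422.89184 = 0.4844; cost = 16.1%.
Bonds outstanding: weight = 29093.28184/56422.89184 = 0.5156; after-tax cost = 8.95% × (1 − 18.7%) = 7.2763%.
WACC = 0.4844 × 16.1000% + 0.5156 × 7.2763% = 11.5503%.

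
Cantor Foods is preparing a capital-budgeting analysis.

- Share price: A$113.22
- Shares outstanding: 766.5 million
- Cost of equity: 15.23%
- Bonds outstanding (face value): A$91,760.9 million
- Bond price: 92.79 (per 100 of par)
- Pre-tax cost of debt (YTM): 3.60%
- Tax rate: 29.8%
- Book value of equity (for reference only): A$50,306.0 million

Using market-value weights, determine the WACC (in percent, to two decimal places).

Market value of equity E = 113.22 × 766.5m = 86783.13m. Market value of debt D = 91760.9m × 92.79/100 = 85144.93911m.
Total capital V = 86783.13 + 85144.93911 = 171928.06911.
Equity: weight = 86783.13/171928.06911 = 0.5048; cost = 15.23%.
Bonds outstanding: weight = 85144.93911/171928.06911 = 0.4952; after-tax cost = 3.6% × (1 − 29.8%) = 2.5272%.
WACC = 0.5048 × 15.2300% + 0.4952 × 2.5272% = 8.9391%.

8.94%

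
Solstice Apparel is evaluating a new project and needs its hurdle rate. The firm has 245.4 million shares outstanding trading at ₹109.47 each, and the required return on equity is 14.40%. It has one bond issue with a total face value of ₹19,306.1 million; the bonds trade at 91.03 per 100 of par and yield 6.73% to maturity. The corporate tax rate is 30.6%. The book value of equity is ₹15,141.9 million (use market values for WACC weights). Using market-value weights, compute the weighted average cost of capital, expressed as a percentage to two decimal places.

10.55%

Market value of equity E = 109.47 × 245.4m = 26863.938m. Market value of debt D = 19306.1m × 91.03/100 = 17574.34283m.
Total capital V = 26863.938 + 17574.34283 = 44438.28083.
Equity: weight = 26863.938/44438.28083 = 0.6045; cost = 14.4%.
Bonds outstanding: weight = 17574.34283/44438.28083 = 0.3955; after-tax cost = 6.73% × (1 − 30.6%) = 4.6706%.
WACC = 0.6045 × 14.4000% + 0.3955 × 4.6706% = 10.5522%.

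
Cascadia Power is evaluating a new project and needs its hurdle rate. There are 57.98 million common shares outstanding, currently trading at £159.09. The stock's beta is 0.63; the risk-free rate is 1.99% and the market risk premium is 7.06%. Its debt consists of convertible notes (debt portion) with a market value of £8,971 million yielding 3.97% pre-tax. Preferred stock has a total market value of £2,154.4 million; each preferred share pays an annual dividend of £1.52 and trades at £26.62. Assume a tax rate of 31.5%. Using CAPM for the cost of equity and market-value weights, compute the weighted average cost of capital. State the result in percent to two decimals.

4.72%

Cost of equity via CAPM: Re = 1.99% + 0.63 × 7.06% = 6.4378%.
Cost of preferred: Rp = 1.52 / 26.62 = 5.7100%.
Market value of equity E = 159.09 × 57.98m = 9224.0382m.
Total capital V = 9224.0382 + 2154.4 + 8971 = 20349.4382.
Equity: weight = 9224.0382/20349.4382 = 0.4533; cost = 6.4378%.
Preferred: weight = 2154.4/20349.4382 = 0.1059; cost = 5.71%.
Convertible notes (debt portion): weight = 8971/20349.4382 = 0.4408; after-tax cost = 3.97% × (1 − 31.5%) = 2.7195%.
WACC = 0.4533 × 6.4378% + 0.1059 × 5.7100% + 0.4408 × 2.7195% = 4.7215%.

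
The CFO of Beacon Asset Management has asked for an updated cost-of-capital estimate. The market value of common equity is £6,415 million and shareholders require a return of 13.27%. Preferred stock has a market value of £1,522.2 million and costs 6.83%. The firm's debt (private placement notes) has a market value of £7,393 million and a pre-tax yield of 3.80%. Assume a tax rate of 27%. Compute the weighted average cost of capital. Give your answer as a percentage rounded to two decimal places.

7.57%

Total capital V = 6415 + 1522.2 + 7393 = 15330.2.
Equity: weight = 6415/15330.2 = 0.4185; cost = 13.27%.
Preferred: weight = 1522.2/15330.2 = 0.0993; cost = 6.83%.
Private placement notes: weight = 7393/15330.2 = 0.4823; after-tax cost = 3.8% × (1 − 27%) = 2.7740%.
WACC = 0.4185 × 13.2700% + 0.0993 × 6.8300% + 0.4823 × 2.7740% = 7.5688%.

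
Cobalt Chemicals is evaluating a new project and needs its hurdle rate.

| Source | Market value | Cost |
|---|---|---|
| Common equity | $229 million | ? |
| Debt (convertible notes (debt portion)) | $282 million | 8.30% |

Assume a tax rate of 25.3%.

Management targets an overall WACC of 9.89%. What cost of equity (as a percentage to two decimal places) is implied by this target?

Total capital V = 229 + 282 = 511.
Equity weight = 229/511 = 0.4481.
Convertible notes (debt portion) weight = 282/511 = 0.5519.
Debt contribution = 0.5519 × 8.3% × (1 − 25.3%) = 3.4216%.
Required equity contribution = 9.89% − 3.4216% = 6.4684%.
Re = 6.4684% / 0.4481 = 14.4339%.

14.43%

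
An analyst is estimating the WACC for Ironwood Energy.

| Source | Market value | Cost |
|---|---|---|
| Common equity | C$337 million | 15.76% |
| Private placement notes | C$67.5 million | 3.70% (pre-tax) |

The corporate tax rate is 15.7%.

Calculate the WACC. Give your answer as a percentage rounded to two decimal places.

13.65%

Total capital V = 337 + 67.5 = 404.5.
Equity: weight = 337/404.5 = 0.8331; cost = 15.76%.
Private placement notes: weight = 67.5/404.5 = 0.1669; after-tax cost = 3.7% × (1 − 15.7%) = 3.1191%.
WACC = 0.8331 × 15.7600% + 0.1669 × 3.1191% = 13.6506%.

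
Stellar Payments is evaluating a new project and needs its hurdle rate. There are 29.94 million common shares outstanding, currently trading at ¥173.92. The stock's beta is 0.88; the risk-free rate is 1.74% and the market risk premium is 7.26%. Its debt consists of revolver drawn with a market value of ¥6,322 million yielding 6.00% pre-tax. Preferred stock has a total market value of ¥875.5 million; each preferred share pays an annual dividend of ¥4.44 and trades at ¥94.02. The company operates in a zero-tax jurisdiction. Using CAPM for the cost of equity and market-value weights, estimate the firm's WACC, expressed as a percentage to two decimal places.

6.80%

Cost of equity via CAPM: Re = 1.74% + 0.88 × 7.26% = 8.1288%.
Cost of preferred: Rp = 4.44 / 94.02 = 4.7224%.
Market value of equity E = 173.92 × 29.94m = 5207.1648m.
Total capital V = 5207.1648 + 875.5 + 6322 = 12404.6648.
Equity: weight = 5207.1648/12404.6648 = 0.4198; cost = 8.1288%.
Preferred: weight = 875.5/12404.6648 = 0.0706; cost = 4.7224%.
Revolver drawn: weight = 6322/12404.6648 = 0.5096; after-tax cost = 6% × (1 − 0%) = 6.0000%.
WACC = 0.4198 × 8.1288% + 0.0706 × 4.7224% + 0.5096 × 6.0000% = 6.8034%.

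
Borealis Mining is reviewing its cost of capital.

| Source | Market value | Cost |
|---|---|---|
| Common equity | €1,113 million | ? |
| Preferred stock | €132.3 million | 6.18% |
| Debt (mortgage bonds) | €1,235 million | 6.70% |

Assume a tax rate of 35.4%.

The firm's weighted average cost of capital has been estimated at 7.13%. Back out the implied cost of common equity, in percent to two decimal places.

10.35%

Total capital V = 1113 + 132.3 + 1235 = 2480.3.
Equity weight = 1113/2480.3 = 0.4487.
Preferred weight = 132.3/2480.3 = 0.0533.
Mortgage bonds weight = 1235/2480.3 = 0.4979.
Debt contribution = 0.4979 × 6.7% × (1 − 35.4%) = 2.1551%.
Preferred contribution = 0.0533 × 6.18% = 0.3296%.
Required equity contribution = 7.13% − 2.4848% = 4.6452%.
Re = 4.6452% / 0.4487 = 10.3518%.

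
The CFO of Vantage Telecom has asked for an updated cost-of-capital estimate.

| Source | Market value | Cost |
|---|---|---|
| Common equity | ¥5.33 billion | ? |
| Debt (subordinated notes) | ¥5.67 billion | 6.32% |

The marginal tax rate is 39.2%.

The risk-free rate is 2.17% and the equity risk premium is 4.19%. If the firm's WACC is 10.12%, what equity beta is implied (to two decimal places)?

3.49

Total capital V = 5.33 + 5.67 = 11.
Equity weight = 5.33/11 = 0.4845.
Subordinated notes weight = 5.67/11 = 0.5155.
Debt contribution = 0.5155 × 6.32% × (1 − 39.2%) = 1.9807%.
Required equity contribution = 10.12% − 1.9807% = 8.1393%  ⇒  Re = 16.7979%.
CAPM: 16.7979% = 2.17% + β × 4.19%  ⇒  β = 3.4911.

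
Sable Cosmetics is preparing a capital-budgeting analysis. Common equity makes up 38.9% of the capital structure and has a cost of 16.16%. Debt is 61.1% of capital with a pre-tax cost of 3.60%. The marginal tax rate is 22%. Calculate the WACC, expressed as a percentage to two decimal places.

8.00%

After-tax cost of debt = 3.6% × (1 − 22%) = 2.8080%.
WACC = 0.389 × 16.1600% + 0.611 × 2.8080% = 8.0019%.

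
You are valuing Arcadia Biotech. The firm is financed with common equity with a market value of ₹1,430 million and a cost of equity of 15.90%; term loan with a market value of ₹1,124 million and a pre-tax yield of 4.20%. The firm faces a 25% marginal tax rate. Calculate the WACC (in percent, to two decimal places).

Total capital V = 1430 + 1124 = 2554.
Equity: weight = 1430/2554 = 0.5599; cost = 15.9%.
Term loan: weight = 1124/2554 = 0.4401; after-tax cost = 4.2% × (1 − 25%) = 3.1500%.
WACC = 0.5599 × 15.9000% + 0.4401 × 3.1500% = 10.2888%.

10.29%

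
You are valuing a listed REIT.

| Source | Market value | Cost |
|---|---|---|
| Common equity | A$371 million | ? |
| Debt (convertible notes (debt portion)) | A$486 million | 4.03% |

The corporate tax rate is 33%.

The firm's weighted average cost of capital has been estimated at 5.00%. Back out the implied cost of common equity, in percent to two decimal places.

Total capital V = 371 + 486 = 857.
Equity weight = 371/857 = 0.4329.
Convertible notes (debt portion) weight = 486/857 = 0.5671.
Debt contribution = 0.5671 × 4.03% × (1 − 33%) = 1.5312%.
Required equity contribution = 5.0% − 1.5312% = 3.4688%.
Re = 3.4688% / 0.4329 = 8.0128%.

8.01%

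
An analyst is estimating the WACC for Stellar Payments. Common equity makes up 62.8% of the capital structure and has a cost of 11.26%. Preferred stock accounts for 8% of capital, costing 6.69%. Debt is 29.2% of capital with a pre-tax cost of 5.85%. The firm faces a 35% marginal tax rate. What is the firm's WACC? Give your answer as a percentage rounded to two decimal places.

After-tax cost of debt = 5.85% × (1 − 35%) = 3.8025%.
WACC = 0.628 × 11.2600% + 0.080 × 6.6900% + 0.292 × 3.8025% = 8.7168%.

8.72%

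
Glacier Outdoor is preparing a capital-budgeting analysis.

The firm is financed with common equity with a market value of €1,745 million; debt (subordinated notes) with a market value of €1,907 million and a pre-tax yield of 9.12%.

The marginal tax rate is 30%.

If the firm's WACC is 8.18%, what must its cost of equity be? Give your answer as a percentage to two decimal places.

10.14%

Total capital V = 1745 + 1907 = 3652.
Equity weight = 1745/3652 = 0.4778.
Subordinated notes weight = 1907/3652 = 0.5222.
Debt contribution = 0.5222 × 9.12% × (1 − 30%) = 3.3336%.
Required equity contribution = 8.18% − 3.3336% = 4.8464%.
Re = 4.8464% / 0.4778 = 10.1427%.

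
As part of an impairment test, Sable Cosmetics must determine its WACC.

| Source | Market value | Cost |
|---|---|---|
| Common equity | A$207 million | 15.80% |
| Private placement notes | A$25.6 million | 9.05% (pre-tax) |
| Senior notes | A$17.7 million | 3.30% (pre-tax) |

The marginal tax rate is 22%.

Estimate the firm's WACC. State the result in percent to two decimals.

13.97%

Total capital V = 207 + 25.6 + 17.7 = 250.3.
Equity: weight = 207/250.3 = 0.8270; cost = 15.8%.
Private placement notes: weight = 25.6/250.3 = 0.1023; after-tax cost = 9.05% × (1 − 22%) = 7.0590%.
Senior notes: weight = 17.7/250.3 = 0.0707; after-tax cost = 3.3% × (1 − 22%) = 2.5740%.
WACC = 0.8270 × 15.8000% + 0.1023 × 7.0590% + 0.0707 × 2.5740% = 13.9707%.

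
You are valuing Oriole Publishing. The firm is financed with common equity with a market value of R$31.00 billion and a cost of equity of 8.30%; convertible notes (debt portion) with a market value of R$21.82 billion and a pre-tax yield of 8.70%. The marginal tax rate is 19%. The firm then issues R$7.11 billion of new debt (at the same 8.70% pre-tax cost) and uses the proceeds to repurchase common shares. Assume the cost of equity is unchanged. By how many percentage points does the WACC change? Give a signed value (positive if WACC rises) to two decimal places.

Current WACC:
Total capital V = 31 + 21.82 = 52.82.
Equity: weight = 31/52.82 = 0.5869; cost = 8.3%.
Convertible notes (debt portion): weight = 21.82/52.82 = 0.4131; after-tax cost = 8.7% × (1 − 19%) = 7.0470%.
WACC = 0.5869 × 8.3000% + 0.4131 × 7.0470% = 7.7824%.
After the change:
Total capital V = 23.89 + 28.93 = 52.82.
Equity: weight = 23.89/52.82 = 0.4523; cost = 8.3%.
Convertible notes (debt portion): weight = 28.93/52.82 = 0.5477; after-tax cost = 8.7% × (1 − 19%) = 7.0470%.
WACC = 0.4523 × 8.3000% + 0.5477 × 7.0470% = 7.6137%.
Change in WACC = 7.6137% − 7.7824% = -0.1687 pp.

-0.17 pp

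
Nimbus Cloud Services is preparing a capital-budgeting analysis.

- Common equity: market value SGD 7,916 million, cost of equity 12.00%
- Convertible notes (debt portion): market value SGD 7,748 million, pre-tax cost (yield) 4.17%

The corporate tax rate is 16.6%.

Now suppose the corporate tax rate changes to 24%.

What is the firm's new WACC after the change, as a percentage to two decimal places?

After the change:
Total capital V = 7916 + 7748 = 15664.
Equity: weight = 7916/15664 = 0.5054; cost = 12%.
Convertible notes (debt portion): weight = 7748/15664 = 0.4946; after-tax cost = 4.17% × (1 − 24%) = 3.1692%.
WACC = 0.5054 × 12.0000% + 0.4946 × 3.1692% = 7.6320%.

7.63%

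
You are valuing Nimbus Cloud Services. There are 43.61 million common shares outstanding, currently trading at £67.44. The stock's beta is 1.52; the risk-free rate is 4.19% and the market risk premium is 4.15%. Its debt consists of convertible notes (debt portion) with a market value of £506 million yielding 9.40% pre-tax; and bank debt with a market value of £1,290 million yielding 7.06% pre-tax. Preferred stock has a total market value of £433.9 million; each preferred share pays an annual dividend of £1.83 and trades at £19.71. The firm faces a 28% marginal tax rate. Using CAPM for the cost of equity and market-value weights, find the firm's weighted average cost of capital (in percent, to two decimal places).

8.68%

Cost of equity via CAPM: Re = 4.19% + 1.52 × 4.15% = 10.4980%.
Cost of preferred: Rp = 1.83 / 19.71 = 9.2846%.
Market value of equity E = 67.44 × 43.61m = 2941.0584m.
Total capital V = 2941.0584 + 433.9 + 506 + 1290 = 5170.9584.
Equity: weight = 2941.0584/5170.9584 = 0.5688; cost = 10.498%.
Preferred: weight = 433.9/5170.9584 = 0.0839; cost = 9.2846%.
Convertible notes (debt portion): weight = 506/5170.9584 = 0.0979; after-tax cost = 9.4% × (1 − 28%) = 6.7680%.
Bank debt: weight = 1290/5170.9584 = 0.2495; after-tax cost = 7.06% × (1 − 28%) = 5.0832%.
WACC = 0.5688 × 10.4980% + 0.0839 × 9.2846% + 0.0979 × 6.7680% + 0.2495 × 5.0832% = 8.6804%.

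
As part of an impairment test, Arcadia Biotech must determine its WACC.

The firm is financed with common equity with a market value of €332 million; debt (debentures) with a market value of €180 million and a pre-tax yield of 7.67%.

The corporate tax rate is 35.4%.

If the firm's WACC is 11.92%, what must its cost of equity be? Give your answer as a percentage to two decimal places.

Total capital V = 332 + 180 = 512.
Equity weight = 332/512 = 0.6484.
Debentures weight = 180/512 = 0.3516.
Debt contribution = 0.3516 × 7.67% × (1 − 35.4%) = 1.7419%.
Required equity contribution = 11.92% − 1.7419% = 10.1781%.
Re = 10.1781% / 0.6484 = 15.6963%.

15.70%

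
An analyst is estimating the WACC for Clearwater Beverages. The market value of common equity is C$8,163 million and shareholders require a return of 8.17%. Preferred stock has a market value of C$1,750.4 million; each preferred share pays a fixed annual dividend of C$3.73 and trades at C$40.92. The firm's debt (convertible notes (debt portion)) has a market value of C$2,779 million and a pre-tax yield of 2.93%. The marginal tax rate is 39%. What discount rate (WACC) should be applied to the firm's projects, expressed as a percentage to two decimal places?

6.90%

Cost of preferred: Rp = 3.73 / 40.92 = 9.1153%.
Total capital V = 8163 + 1750.4 + 2779 = 12692.4.
Equity: weight = 8163/12692.4 = 0.6431; cost = 8.17%.
Preferred: weight = 1750.4/12692.4 = 0.1379; cost = 9.1153%.
Convertible notes (debt portion): weight = 2779/12692.4 = 0.2189; after-tax cost = 2.93% × (1 − 39%) = 1.7873%.
WACC = 0.6431 × 8.1700% + 0.1379 × 9.1153% + 0.2189 × 1.7873% = 6.9029%.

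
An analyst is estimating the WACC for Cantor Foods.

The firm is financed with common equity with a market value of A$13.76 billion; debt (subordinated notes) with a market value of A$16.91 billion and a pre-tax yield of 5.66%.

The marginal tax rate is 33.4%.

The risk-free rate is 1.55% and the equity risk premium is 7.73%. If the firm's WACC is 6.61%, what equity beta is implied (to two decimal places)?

Total capital V = 13.76 + 16.91 = 30.67.
Equity weight = 13.76/30.67 = 0.4486.
Subordinated notes weight = 16.91/30.67 = 0.5514.
Debt contribution = 0.5514 × 5.66% × (1 − 33.4%) = 2.0784%.
Required equity contribution = 6.61% − 2.0784% = 4.5316%  ⇒  Re = 10.1007%.
CAPM: 10.1007% = 1.55% + β × 7.73%  ⇒  β = 1.1062.

1.11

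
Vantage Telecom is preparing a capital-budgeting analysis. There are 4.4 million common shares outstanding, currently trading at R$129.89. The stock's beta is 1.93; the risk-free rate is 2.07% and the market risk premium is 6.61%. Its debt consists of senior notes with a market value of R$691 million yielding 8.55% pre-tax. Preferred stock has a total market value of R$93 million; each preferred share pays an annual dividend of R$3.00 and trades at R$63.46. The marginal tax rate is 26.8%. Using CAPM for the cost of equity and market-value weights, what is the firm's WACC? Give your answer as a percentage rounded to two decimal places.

9.77%

Cost of equity via CAPM: Re = 2.07% + 1.93 × 6.61% = 14.8273%.
Cost of preferred: Rp = 3.0 / 63.46 = 4.7274%.
Market value of equity E = 129.89 × 4.4m = 571.516m.
Total capital V = 571.516 + 93 + 691 = 1355.516.
Equity: weight = 571.516/1355.516 = 0.4216; cost = 14.8273%.
Preferred: weight = 93/1355.516 = 0.0686; cost = 4.7274%.
Senior notes: weight = 691/1355.516 = 0.5098; after-tax cost = 8.55% × (1 − 26.8%) = 6.2586%.
WACC = 0.4216 × 14.8273% + 0.0686 × 4.7274% + 0.5098 × 6.2586% = 9.7663%.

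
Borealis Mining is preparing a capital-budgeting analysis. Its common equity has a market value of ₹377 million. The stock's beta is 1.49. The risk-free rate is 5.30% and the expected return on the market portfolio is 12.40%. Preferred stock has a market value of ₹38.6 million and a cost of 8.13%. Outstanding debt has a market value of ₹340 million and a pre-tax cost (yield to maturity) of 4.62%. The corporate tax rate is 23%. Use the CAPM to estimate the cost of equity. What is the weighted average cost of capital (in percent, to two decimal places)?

9.94%

Market risk premium = 12.4% − 5.3% = 7.1%.
Cost of equity via CAPM: Re = 5.3% + 1.49 × 7.1% = 15.8790%.
Total capital V = 377 + 38.6 + 340 = 755.6.
Equity: weight = 377/755.6 = 0.4989; cost = 15.879%.
Preferred: weight = 38.6/755.6 = 0.0511; cost = 8.13%.
Debt: weight = 340/755.6 = 0.4500; after-tax cost = 4.62% × (1 − 23%) = 3.5574%.
WACC = 0.4989 × 15.8790% + 0.0511 × 8.1300% + 0.4500 × 3.5574% = 9.9387%.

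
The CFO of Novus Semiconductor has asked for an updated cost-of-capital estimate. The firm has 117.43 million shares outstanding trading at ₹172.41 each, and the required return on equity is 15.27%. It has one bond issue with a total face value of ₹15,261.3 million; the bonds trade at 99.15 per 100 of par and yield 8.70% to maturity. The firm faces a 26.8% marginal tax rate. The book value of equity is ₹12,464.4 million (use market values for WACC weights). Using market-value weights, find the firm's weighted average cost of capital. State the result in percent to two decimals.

11.46%

Market value of equity E = 172.41 × 117.43m = 20246.1063m. Market value of debt D = 15261.3m × 99.15/100 = 15131.57895m.
Total capital V = 20246.1063 + 15131.57895 = 35377.68525.
Equity: weight = 20246.1063/35377.68525 = 0.5723; cost = 15.27%.
Bonds outstanding: weight = 15131.57895/35377.68525 = 0.4277; after-tax cost = 8.7% × (1 − 26.8%) = 6.3684%.
WACC = 0.5723 × 15.2700% + 0.4277 × 6.3684% = 11.4626%.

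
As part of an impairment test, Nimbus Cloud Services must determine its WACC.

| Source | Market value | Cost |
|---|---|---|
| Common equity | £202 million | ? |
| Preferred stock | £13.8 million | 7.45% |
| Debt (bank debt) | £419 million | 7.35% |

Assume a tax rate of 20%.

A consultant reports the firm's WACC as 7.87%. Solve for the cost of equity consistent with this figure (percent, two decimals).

Total capital V = 202 + 13.8 + 419 = 634.8.
Equity weight = 202/634.8 = 0.3182.
Preferred weight = 13.8/634.8 = 0.0217.
Bank debt weight = 419/634.8 = 0.6601.
Debt contribution = 0.6601 × 7.35% × (1 − 20%) = 3.8811%.
Preferred contribution = 0.0217 × 7.45% = 0.1620%.
Required equity contribution = 7.87% − 4.0431% = 3.8269%.
Re = 3.8269% / 0.3182 = 12.0265%.

12.03%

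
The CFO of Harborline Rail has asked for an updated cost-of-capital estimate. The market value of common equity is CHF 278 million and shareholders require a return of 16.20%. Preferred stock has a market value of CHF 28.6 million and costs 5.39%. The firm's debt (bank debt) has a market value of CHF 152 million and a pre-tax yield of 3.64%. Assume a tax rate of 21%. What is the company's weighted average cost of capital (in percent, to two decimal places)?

11.11%

Total capital V = 278 + 28.6 + 152 = 458.6.
Equity: weight = 278/458.6 = 0.6062; cost = 16.2%.
Preferred: weight = 28.6/458.6 = 0.0624; cost = 5.39%.
Bank debt: weight = 152/458.6 = 0.3314; after-tax cost = 3.64% × (1 − 21%) = 2.8756%.
WACC = 0.6062 × 16.2000% + 0.0624 × 5.3900% + 0.3314 × 2.8756% = 11.1096%.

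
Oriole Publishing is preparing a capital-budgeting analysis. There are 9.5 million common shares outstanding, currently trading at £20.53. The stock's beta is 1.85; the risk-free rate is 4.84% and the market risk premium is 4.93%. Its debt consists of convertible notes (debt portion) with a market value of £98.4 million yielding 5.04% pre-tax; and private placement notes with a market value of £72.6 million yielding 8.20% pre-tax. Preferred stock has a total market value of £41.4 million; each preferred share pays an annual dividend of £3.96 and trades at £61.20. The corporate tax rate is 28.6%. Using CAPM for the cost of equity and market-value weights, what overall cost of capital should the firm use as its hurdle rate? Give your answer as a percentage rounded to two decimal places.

Cost of equity via CAPM: Re = 4.84% + 1.85 × 4.93% = 13.9605%.
Cost of preferred: Rp = 3.96 / 61.2 = 6.4706%.
Market value of equity E = 20.53 × 9.5m = 195.035m.
Total capital V = 195.035 + 41.4 + 98.4 + 72.6 = 407.435.
Equity: weight = 195.035/407.435 = 0.4787; cost = 13.9605%.
Preferred: weight = 41.4/407.435 = 0.1016; cost = 6.4706%.
Convertible notes (debt portion): weight = 98.4/407.435 = 0.2415; after-tax cost = 5.04% × (1 − 28.6%) = 3.5986%.
Private placement notes: weight = 72.6/407.435 = 0.1782; after-tax cost = 8.2% × (1 − 28.6%) = 5.8548%.
WACC = 0.4787 × 13.9605% + 0.1016 × 6.4706% + 0.2415 × 3.5986% + 0.1782 × 5.8548% = 9.2526%.

9.25%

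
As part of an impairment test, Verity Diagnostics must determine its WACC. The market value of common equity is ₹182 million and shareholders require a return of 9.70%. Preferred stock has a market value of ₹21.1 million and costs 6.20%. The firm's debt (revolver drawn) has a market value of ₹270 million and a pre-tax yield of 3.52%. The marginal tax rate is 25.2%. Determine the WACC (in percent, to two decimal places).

5.51%

Total capital V = 182 + 21.1 + 270 = 473.1.
Equity: weight = 182/473.1 = 0.3847; cost = 9.7%.
Preferred: weight = 21.1/473.1 = 0.0446; cost = 6.2%.
Revolver drawn: weight = 270/473.1 = 0.5707; after-tax cost = 3.52% × (1 − 25.2%) = 2.6330%.
WACC = 0.3847 × 9.7000% + 0.0446 × 6.2000% + 0.5707 × 2.6330% = 5.5107%.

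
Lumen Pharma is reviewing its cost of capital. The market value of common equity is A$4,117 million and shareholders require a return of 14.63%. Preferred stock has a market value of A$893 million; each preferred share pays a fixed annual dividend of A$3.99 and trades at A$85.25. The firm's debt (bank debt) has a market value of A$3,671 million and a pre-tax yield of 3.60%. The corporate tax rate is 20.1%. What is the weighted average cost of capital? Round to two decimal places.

Cost of preferred: Rp = 3.99 / 85.25 = 4.6804%.
Total capital V = 4117 + 893 + 3671 = 8681.
Equity: weight = 4117/8681 = 0.4743; cost = 14.63%.
Preferred: weight = 893/8681 = 0.1029; cost = 4.6804%.
Bank debt: weight = 3671/8681 = 0.4229; after-tax cost = 3.6% × (1 − 20.1%) = 2.8764%.
WACC = 0.4743 × 14.6300% + 0.1029 × 4.6804% + 0.4229 × 2.8764% = 8.6362%.

8.64%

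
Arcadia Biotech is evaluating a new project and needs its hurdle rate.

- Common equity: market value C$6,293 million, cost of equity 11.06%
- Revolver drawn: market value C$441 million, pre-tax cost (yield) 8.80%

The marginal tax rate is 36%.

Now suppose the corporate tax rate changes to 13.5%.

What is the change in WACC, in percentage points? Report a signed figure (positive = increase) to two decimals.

+0.13 pp

Current WACC:
Total capital V = 6293 + 441 = 6734.
Equity: weight = 6293/6734 = 0.9345; cost = 11.06%.
Revolver drawn: weight = 441/6734 = 0.0655; after-tax cost = 8.8% × (1 − 36%) = 5.6320%.
WACC = 0.9345 × 11.0600% + 0.0655 × 5.6320% = 10.7045%.
After the change:
Total capital V = 6293 + 441 = 6734.
Equity: weight = 6293/6734 = 0.9345; cost = 11.06%.
Revolver drawn: weight = 441/6734 = 0.0655; after-tax cost = 8.8% × (1 − 13.5%) = 7.6120%.
WACC = 0.9345 × 11.0600% + 0.0655 × 7.6120% = 10.8342%.
Change in WACC = 10.8342% − 10.7045% = 0.1297 pp.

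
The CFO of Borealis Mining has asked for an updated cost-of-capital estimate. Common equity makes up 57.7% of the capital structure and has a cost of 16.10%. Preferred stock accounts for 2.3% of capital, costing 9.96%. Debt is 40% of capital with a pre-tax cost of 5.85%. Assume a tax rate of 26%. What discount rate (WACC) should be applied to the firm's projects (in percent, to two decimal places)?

11.25%

After-tax cost of debt = 5.85% × (1 − 26%) = 4.3290%.
WACC = 0.577 × 16.1000% + 0.023 × 9.9600% + 0.400 × 4.3290% = 11.2504%.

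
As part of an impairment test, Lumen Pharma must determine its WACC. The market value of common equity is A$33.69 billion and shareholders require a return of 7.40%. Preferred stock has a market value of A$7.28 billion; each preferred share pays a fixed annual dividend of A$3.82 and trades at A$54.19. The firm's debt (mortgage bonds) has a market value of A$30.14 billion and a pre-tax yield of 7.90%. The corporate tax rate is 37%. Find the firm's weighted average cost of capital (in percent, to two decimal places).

Cost of preferred: Rp = 3.82 / 54.19 = 7.0493%.
Total capital V = 33.69 + 7.28 + 30.14 = 71.11.
Equity: weight = 33.69/71.11 = 0.4738; cost = 7.4%.
Preferred: weight = 7.28/71.11 = 0.1024; cost = 7.0493%.
Mortgage bonds: weight = 30.14/71.11 = 0.4239; after-tax cost = 7.9% × (1 − 37%) = 4.9770%.
WACC = 0.4738 × 7.4000% + 0.1024 × 7.0493% + 0.4239 × 4.9770% = 6.3371%.

6.34%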